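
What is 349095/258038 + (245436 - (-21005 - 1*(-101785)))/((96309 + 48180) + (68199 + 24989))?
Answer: 7518389/3675298 ≈ 2.0457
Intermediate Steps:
349095/258038 + (245436 - (-21005 - 1*(-101785)))/((96309 + 48180) + (68199 + 24989)) = 349095*(1/258038) + (245436 - (-21005 + 101785))/(144489 + 93188) = 9435/6974 + (245436 - 1*80780)/237677 = 9435/6974 + (245436 - 80780)*(1/237677) = 9435/6974 + 164656*(1/237677) = 9435/6974 + 4016/5797 = 7518389/3675298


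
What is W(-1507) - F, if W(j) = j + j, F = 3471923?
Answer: -3474937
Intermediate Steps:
W(j) = 2*j
W(-1507) - F = 2*(-1507) - 1*3471923 = -3014 - 3471923 = -3474937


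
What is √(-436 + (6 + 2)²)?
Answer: 2*I*√93 ≈ 19.287*I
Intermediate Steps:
√(-436 + (6 + 2)²) = √(-436 + 8²) = √(-436 + 64) = √(-372) = 2*I*√93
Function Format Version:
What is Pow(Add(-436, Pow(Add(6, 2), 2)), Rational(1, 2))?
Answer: Mul(2, I, Pow(93, Rational(1, 2))) ≈ Mul(19.287, I)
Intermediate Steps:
Pow(Add(-436, Pow(Add(6, 2), 2)), Rational(1, 2)) = Pow(Add(-436, Pow(8, 2)), Rational(1, 2)) = Pow(Add(-436, 64), Rational(1, 2)) = Pow(-372, Rational(1, 2)) = Mul(2, I, Pow(93, Rational(1, 2)))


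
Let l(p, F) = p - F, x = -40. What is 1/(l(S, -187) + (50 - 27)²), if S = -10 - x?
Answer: 1/746 ≈ 0.0013405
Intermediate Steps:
S = 30 (S = -10 - 1*(-40) = -10 + 40 = 30)
1/(l(S, -187) + (50 - 27)²) = 1/((30 - 1*(-187)) + (50 - 27)²) = 1/((30 + 187) + 23²) = 1/(217 + 529) = 1/746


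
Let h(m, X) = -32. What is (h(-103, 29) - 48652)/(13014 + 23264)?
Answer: -24342/18139 ≈ -1.3420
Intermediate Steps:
(h(-103, 29) - 48652)/(13014 + 23264) = (-32 - 48652)/(13014 + 23264) = -48684/36278 = -48684*1/36278 = -24342/18139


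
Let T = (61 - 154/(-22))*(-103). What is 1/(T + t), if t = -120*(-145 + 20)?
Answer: 1/7996 ≈ 0.00012506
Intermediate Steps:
t = 15000 (t = -120*(-125) = 15000)
T = -7004 (T = (61 - 154*(-1/22))*(-103) = (61 + 7)*(-103) = 68*(-103) = -7004)
1/(T + t) = 1/(-7004 + 15000) = 1/7996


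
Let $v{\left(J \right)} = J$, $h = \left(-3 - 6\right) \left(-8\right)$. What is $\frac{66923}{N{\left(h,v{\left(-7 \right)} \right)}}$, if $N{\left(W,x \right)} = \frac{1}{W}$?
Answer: $4818456$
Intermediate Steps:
$h = 72$ ($h = \left(-9\right) \left(-8\right) = 72$)
$\frac{66923}{N{\left(h,v{\left(-7 \right)} \right)}} = \frac{66923}{\frac{1}{72}} = 66923 \frac{1}{\frac{1}{72}} = 66923 \cdot 72 = 4818456$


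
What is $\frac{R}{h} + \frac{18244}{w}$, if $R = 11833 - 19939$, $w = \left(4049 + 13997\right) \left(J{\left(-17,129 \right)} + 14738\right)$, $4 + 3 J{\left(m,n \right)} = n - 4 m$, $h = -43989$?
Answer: $\frac{98459128280}{534112253213} \approx 0.18434$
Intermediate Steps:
$J{\left(m,n \right)} = - \frac{4}{3} - \frac{4 m}{3} + \frac{n}{3}$ ($J{\left(m,n \right)} = - \frac{4}{3} + \frac{n - 4 m}{3} = - \frac{4}{3} - \left(- \frac{n}{3} + \frac{4 m}{3}\right) = - \frac{4}{3} - \frac{4 m}{3} + \frac{n}{3}$)
$w = \frac{801368722}{3}$ ($w = \left(4049 + 13997\right) \left(\left(- \frac{4}{3} - - \frac{68}{3} + \frac{1}{3} \cdot 129\right) + 14738\right) = 18046 \left(\left(- \frac{4}{3} + \frac{68}{3} + 43\right) + 14738\right) = 18046 \left(\frac{193}{3} + 14738\right) = 18046 \cdot \frac{44407}{3} = \frac{801368722}{3} \approx 2.6712 \cdot 10^{8}$)
$R = -8106$ ($R = 11833 - 19939 = -8106$)
$\frac{R}{h} + \frac{18244}{w} = - \frac{8106}{-43989} + \frac{18244}{\frac{801368722}{3}} = \left(-8106\right) \left(- \frac{1}{43989}\right) + 18244 \cdot \frac{3}{801368722} = \frac{2702}{14663} + \frac{27366}{400684361} = \frac{98459128280}{534112253213}$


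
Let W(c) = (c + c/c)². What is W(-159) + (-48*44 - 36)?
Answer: 22816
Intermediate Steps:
W(c) = (1 + c)² (W(c) = (c + 1)² = (1 + c)²)
W(-159) + (-48*44 - 36) = (1 - 159)² + (-48*44 - 36) = (-158)² + (-2112 - 36) = 24964 - 2148 = 22816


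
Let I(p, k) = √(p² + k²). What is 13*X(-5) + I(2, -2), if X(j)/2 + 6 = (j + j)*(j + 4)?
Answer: 104 + 2*√2 ≈ 106.83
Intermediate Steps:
X(j) = -12 + 4*j*(4 + j) (X(j) = -12 + 2*((j + j)*(j + 4)) = -12 + 2*((2*j)*(4 + j)) = -12 + 2*(2*j*(4 + j)) = -12 + 4*j*(4 + j))
I(p, k) = √(k² + p²)
13*X(-5) + I(2, -2) = 13*(-12 + 4*(-5)² + 16*(-5)) + √((-2)² + 2²) = 13*(-12 + 4*25 - 80) + √(4 + 4) = 13*(-12 + 100 - 80) + √8 = 13*8 + 2*√2 = 104 + 2*√2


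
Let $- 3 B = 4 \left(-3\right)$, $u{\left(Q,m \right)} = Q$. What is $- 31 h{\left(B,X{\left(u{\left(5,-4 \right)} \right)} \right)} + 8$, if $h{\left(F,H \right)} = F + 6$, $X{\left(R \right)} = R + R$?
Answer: $-302$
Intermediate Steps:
$X{\left(R \right)} = 2 R$
$B = 4$ ($B = - \frac{4 \left(-3\right)}{3} = \left(- \frac{1}{3}\right) \left(-12\right) = 4$)
$h{\left(F,H \right)} = 6 + F$
$- 31 h{\left(B,X{\left(u{\left(5,-4 \right)} \right)} \right)} + 8 = - 31 \left(6 + 4\right) + 8 = \left(-31\right) 10 + 8 = -310 + 8 = -302$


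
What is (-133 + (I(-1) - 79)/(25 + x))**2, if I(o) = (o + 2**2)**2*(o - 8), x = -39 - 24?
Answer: 5987809/361 ≈ 16587.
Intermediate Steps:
x = -63
I(o) = (4 + o)**2*(-8 + o) (I(o) = (o + 4)**2*(-8 + o) = (4 + o)**2*(-8 + o))
(-133 + (I(-1) - 79)/(25 + x))**2 = (-133 + ((4 - 1)**2*(-8 - 1) - 79)/(25 - 63))**2 = (-133 + (3**2*(-9) - 79)/(-38))**2 = (-133 + (9*(-9) - 79)*(-1/38))**2 = (-133 + (-81 - 79)*(-1/38))**2 = (-133 - 160*(-1/38))**2 = (-133 + 80/19)**2 = (-2447/19)**2 = 5987809/361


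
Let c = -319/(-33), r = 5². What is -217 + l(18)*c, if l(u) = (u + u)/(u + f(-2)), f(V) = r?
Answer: -8983/43 ≈ -208.91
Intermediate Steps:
r = 25
f(V) = 25
c = 29/3 (c = -319*(-1/33) = 29/3 ≈ 9.6667)
l(u) = 2*u/(25 + u) (l(u) = (u + u)/(u + 25) = (2*u)/(25 + u) = 2*u/(25 + u))
-217 + l(18)*c = -217 + (2*18/(25 + 18))*(29/3) = -217 + (2*18/43)*(29/3) = -217 + (2*18*(1/43))*(29/3) = -217 + (36/43)*(29/3) = -217 + 348/43 = -8983/43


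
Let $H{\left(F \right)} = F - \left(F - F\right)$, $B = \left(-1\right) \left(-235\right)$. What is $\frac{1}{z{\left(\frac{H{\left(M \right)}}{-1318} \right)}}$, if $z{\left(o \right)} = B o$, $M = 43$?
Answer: $- \frac{1318}{10105} \approx -0.13043$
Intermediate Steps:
$B = 235$
$H{\left(F \right)} = F$ ($H{\left(F \right)} = F - 0 = F + 0 = F$)
$z{\left(o \right)} = 235 o$
$\frac{1}{z{\left(\frac{H{\left(M \right)}}{-1318} \right)}} = \frac{1}{235 \frac{43}{-1318}} = \frac{1}{235 \cdot 43 \left(- \frac{1}{1318}\right)} = \frac{1}{235 \left(- \frac{43}{1318}\right)} = \frac{1}{- \frac{10105}{1318}} = - \frac{1318}{10105}$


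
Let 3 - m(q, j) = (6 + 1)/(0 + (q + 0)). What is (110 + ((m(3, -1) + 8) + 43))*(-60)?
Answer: -9700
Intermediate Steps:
m(q, j) = 3 - 7/q (m(q, j) = 3 - (6 + 1)/(0 + (q + 0)) = 3 - 7/(0 + q) = 3 - 7/q)
(110 + ((m(3, -1) + 8) + 43))*(-60) = (110 + (((3 - 7/3) + 8) + 43))*(-60) = (110 + ((⅔ + 8) + 43))*(-60) = (110 + (26/3 + 43))*(-60) = (110 + 155/3)*(-60) = (485/3)*(-60) = -9700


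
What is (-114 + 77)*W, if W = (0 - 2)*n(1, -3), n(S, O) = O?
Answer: -222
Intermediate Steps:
W = 6 (W = (0 - 2)*(-3) = -2*(-3) = 6)
(-114 + 77)*W = (-114 + 77)*6 = -37*6 = -222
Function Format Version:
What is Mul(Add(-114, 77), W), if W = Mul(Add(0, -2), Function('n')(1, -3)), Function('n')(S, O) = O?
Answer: -222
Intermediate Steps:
W = 6 (W = Mul(Add(0, -2), -3) = Mul(-2, -3) = 6)
Mul(Add(-114, 77), W) = Mul(Add(-114, 77), 6) = Mul(-37, 6) = -222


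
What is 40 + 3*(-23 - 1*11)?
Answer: -62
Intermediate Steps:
40 + 3*(-23 - 1*11) = 40 + 3*(-23 - 11) = 40 + 3*(-34) = 40 - 102 = -62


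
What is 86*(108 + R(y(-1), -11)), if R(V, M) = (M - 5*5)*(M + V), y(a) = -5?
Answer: 58824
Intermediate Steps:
R(V, M) = (-25 + M)*(M + V) (R(V, M) = (M - 25)*(M + V) = (-25 + M)*(M + V))
86*(108 + R(y(-1), -11)) = 86*(108 + ((-11)² - 25*(-11) - 25*(-5) - 11*(-5))) = 86*(108 + (121 + 275 + 125 + 55)) = 86*(108 + 576) = 86*684 = 58824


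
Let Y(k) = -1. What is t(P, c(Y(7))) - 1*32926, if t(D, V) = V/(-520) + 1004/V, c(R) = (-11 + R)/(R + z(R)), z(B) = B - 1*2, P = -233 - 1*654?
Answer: -50842489/1560 ≈ -32591.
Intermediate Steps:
P = -887 (P = -233 - 654 = -887)
z(B) = -2 + B (z(B) = B - 2 = -2 + B)
c(R) = (-11 + R)/(-2 + 2*R) (c(R) = (-11 + R)/(R + (-2 + R)) = (-11 + R)/(-2 + 2*R))
t(D, V) = 1004/V - V/520 (t(D, V) = V*(-1/520) + 1004/V = -V/520 + 1004/V = 1004/V - V/520)
t(P, c(Y(7))) - 1*32926 = (1004/(((-11 - 1)/(2*(-1 - 1)))) - (-11 - 1)/(1040*(-1 - 1))) - 1*32926 = (1004/(((1/2)*(-12)/(-2))) - (-12)/(1040*(-2))) - 32926 = (1004/(((1/2)*(-1/2)*(-12))) - (-1)*(-12)/(1040*2)) - 32926 = (1004/3 - 1/520*3) - 32926 = (1004*(1/3) - 3/520) - 32926 = (1004/3 - 3/520) - 32926 = 522071/1560 - 32926 = -50842489/1560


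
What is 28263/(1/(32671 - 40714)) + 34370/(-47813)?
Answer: -10868818155587/47813 ≈ -2.2732e+8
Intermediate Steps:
28263/(1/(32671 - 40714)) + 34370/(-47813) = 28263/(1/(-8043)) + 34370*(-1/47813) = 28263/(-1/8043) - 34370/47813 = 28263*(-8043) - 34370/47813 = -227319309 - 34370/47813 = -10868818155587/47813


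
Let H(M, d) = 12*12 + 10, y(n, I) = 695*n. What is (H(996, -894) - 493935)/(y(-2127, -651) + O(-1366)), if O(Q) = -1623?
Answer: 493781/1479888 ≈ 0.33366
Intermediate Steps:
H(M, d) = 154 (H(M, d) = 144 + 10 = 154)
(H(996, -894) - 493935)/(y(-2127, -651) + O(-1366)) = (154 - 493935)/(695*(-2127) - 1623) = -493781/(-1478265 - 1623) = -493781/(-1479888) = -493781*(-1/1479888) = 493781/1479888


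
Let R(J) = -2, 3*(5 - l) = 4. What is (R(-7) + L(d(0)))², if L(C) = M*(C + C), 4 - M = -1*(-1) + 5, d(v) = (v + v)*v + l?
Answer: 2500/9 ≈ 277.78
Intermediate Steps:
l = 11/3 (l = 5 - ⅓*4 = 5 - 4/3 = 11/3 ≈ 3.6667)
d(v) = 11/3 + 2*v² (d(v) = (v + v)*v + 11/3 = (2*v)*v + 11/3 = 2*v² + 11/3 = 11/3 + 2*v²)
M = -2 (M = 4 - (-1*(-1) + 5) = 4 - (1 + 5) = 4 - 1*6 = 4 - 6 = -2)
L(C) = -4*C (L(C) = -2*(C + C) = -4*C)
(R(-7) + L(d(0)))² = (-2 - 4*(11/3 + 2*0²))² = (-2 - 4*(11/3 + 2*0))² = (-2 - 4*(11/3 + 0))² = (-2 - 4*11/3)² = (-2 - 44/3)² = (-50/3)² = 2500/9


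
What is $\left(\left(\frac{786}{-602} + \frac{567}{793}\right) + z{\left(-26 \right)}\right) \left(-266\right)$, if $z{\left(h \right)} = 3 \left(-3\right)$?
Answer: $\frac{86990322}{34099} \approx 2551.1$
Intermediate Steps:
$z{\left(h \right)} = -9$
$\left(\left(\frac{786}{-602} + \frac{567}{793}\right) + z{\left(-26 \right)}\right) \left(-266\right) = \left(\left(\frac{786}{-602} + \frac{567}{793}\right) - 9\right) \left(-266\right) = \left(\left(786 \left(- \frac{1}{602}\right) + 567 \cdot \frac{1}{793}\right) - 9\right) \left(-266\right) = \left(\left(- \frac{393}{301} + \frac{567}{793}\right) - 9\right) \left(-266\right) = \left(- \frac{140982}{238693} - 9\right) \left(-266\right) = \left(- \frac{2289219}{238693}\right) \left(-266\right) = \frac{86990322}{34099}$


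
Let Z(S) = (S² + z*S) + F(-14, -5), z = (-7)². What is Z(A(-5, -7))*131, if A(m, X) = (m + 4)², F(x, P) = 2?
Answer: 6812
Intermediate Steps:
A(m, X) = (4 + m)²
z = 49
Z(S) = 2 + S² + 49*S (Z(S) = (S² + 49*S) + 2 = 2 + S² + 49*S)
Z(A(-5, -7))*131 = (2 + ((4 - 5)²)² + 49*(4 - 5)²)*131 = (2 + ((-1)²)² + 49*(-1)²)*131 = (2 + 1² + 49*1)*131 = (2 + 1 + 49)*131 = 52*131 = 6812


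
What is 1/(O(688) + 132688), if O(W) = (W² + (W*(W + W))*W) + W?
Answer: 1/651928064 ≈ 1.5339e-9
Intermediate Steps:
O(W) = W + W² + 2*W³ (O(W) = (W² + (W*(2*W))*W) + W = (W² + (2*W²)*W) + W = (W² + 2*W³) + W = W + W² + 2*W³)
1/(O(688) + 132688) = 1/(688*(1 + 688 + 2*688²) + 132688) = 1/(688*(1 + 688 + 2*473344) + 132688) = 1/(688*(1 + 688 + 946688) + 132688) = 1/(688*947377 + 132688) = 1/(651795376 + 132688) = 1/651928064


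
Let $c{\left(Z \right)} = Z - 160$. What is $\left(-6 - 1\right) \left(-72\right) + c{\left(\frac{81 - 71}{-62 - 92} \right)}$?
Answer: $\frac{26483}{77} \approx 343.94$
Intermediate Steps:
$c{\left(Z \right)} = -160 + Z$
$\left(-6 - 1\right) \left(-72\right) + c{\left(\frac{81 - 71}{-62 - 92} \right)} = \left(-6 - 1\right) \left(-72\right) - \left(160 - \frac{81 - 71}{-62 - 92}\right) = \left(-7\right) \left(-72\right) - \left(160 - \frac{10}{-154}\right) = 504 + \left(-160 + 10 \left(- \frac{1}{154}\right)\right) = 504 - \frac{12325}{77} = \frac{26483}{77}$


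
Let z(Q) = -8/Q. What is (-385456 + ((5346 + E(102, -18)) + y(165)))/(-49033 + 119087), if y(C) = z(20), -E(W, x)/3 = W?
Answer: -951041/175135 ≈ -5.4303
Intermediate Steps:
E(W, x) = -3*W
y(C) = -⅖ (y(C) = -8/20 = -8*1/20 = -⅖)
(-385456 + ((5346 + E(102, -18)) + y(165)))/(-49033 + 119087) = (-385456 + ((5346 - 3*102) - ⅖))/(-49033 + 119087) = (-385456 + ((5346 - 306) - ⅖))/70054 = (-385456 + (5040 - ⅖))*(1/70054) = (-385456 + 25198/5)*(1/70054) = -1902082/5*1/70054 = -951041/175135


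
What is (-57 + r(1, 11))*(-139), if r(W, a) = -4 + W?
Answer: 8340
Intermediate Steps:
(-57 + r(1, 11))*(-139) = (-57 + (-4 + 1))*(-139) = (-57 - 3)*(-139) = -60*(-139) = 8340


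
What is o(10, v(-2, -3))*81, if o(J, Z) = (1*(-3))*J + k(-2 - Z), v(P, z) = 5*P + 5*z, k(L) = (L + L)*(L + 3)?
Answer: 94446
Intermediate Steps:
k(L) = 2*L*(3 + L) (k(L) = (2*L)*(3 + L) = 2*L*(3 + L))
o(J, Z) = -3*J + 2*(1 - Z)*(-2 - Z) (o(J, Z) = (1*(-3))*J + 2*(-2 - Z)*(3 + (-2 - Z)) = -3*J + 2*(-2 - Z)*(1 - Z) = -3*J + 2*(1 - Z)*(-2 - Z))
o(10, v(-2, -3))*81 = (-3*10 + 2*(-1 + (5*(-2) + 5*(-3)))*(2 + (5*(-2) + 5*(-3))))*81 = (-30 + 2*(-1 + (-10 - 15))*(2 + (-10 - 15)))*81 = (-30 + 2*(-1 - 25)*(2 - 25))*81 = (-30 + 2*(-26)*(-23))*81 = (-30 + 1196)*81 = 1166*81 = 94446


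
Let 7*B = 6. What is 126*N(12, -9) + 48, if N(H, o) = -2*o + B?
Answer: 2424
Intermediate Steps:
B = 6/7 (B = (⅐)*6 = 6/7 ≈ 0.85714)
N(H, o) = 6/7 - 2*o (N(H, o) = -2*o + 6/7 = 6/7 - 2*o)
126*N(12, -9) + 48 = 126*(6/7 - 2*(-9)) + 48 = 126*(6/7 + 18) + 48 = 126*(132/7) + 48 = 2376 + 48 = 2424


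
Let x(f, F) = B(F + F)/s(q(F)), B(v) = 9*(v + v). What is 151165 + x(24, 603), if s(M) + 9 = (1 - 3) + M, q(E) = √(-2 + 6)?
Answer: 148753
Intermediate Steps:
q(E) = 2 (q(E) = √4 = 2)
s(M) = -11 + M (s(M) = -9 + ((1 - 3) + M) = -9 + (-2 + M) = -11 + M)
B(v) = 18*v (B(v) = 9*(2*v) = 18*v)
x(f, F) = -4*F (x(f, F) = (18*(F + F))/(-11 + 2) = (18*(2*F))/(-9) = (36*F)*(-⅑) = -4*F)
151165 + x(24, 603) = 151165 - 4*603 = 151165 - 2412 = 148753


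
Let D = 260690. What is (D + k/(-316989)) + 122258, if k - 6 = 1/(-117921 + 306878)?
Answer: 22937547590920661/59897290473 ≈ 3.8295e+5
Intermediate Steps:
k = 1133743/188957 (k = 6 + 1/(-117921 + 306878) = 6 + 1/188957 = 1133743/188957 ≈ 6.0000)
(D + k/(-316989)) + 122258 = (260690 + (1133743/188957)/(-316989)) + 122258 = (260690 + (1133743/188957)*(-1/316989)) + 122258 = (260690 - 1133743/59897290473) + 122258 = 15614624652272627/59897290473 + 122258 = 22937547590920661/59897290473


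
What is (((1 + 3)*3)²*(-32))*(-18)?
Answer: 82944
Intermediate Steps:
(((1 + 3)*3)²*(-32))*(-18) = ((4*3)²*(-32))*(-18) = (12²*(-32))*(-18) = (144*(-32))*(-18) = -4608*(-18) = 82944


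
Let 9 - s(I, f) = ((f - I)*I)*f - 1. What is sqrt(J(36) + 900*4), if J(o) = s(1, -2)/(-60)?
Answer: sqrt(809985)/15 ≈ 59.999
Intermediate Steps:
s(I, f) = 10 - I*f*(f - I) (s(I, f) = 9 - (((f - I)*I)*f - 1) = 9 - ((I*(f - I))*f - 1) = 9 - (I*f*(f - I) - 1) = 9 - (-1 + I*f*(f - I)) = 9 + (1 - I*f*(f - I)) = 10 - I*f*(f - I))
J(o) = -1/15 (J(o) = (10 - 2*1**2 - 1*1*(-2)**2)/(-60) = (10 - 2*1 - 1*1*4)*(-1/60) = (10 - 2 - 4)*(-1/60) = 4*(-1/60) = -1/15)
sqrt(J(36) + 900*4) = sqrt(-1/15 + 900*4) = sqrt(-1/15 + 3600) = sqrt(53999/15) = sqrt(809985)/15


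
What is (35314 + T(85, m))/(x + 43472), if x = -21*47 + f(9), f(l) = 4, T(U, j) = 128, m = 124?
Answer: 3938/4721 ≈ 0.83415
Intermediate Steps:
x = -983 (x = -21*47 + 4 = -987 + 4 = -983)
(35314 + T(85, m))/(x + 43472) = (35314 + 128)/(-983 + 43472) = 35442/42489 = 35442*(1/42489) = 3938/4721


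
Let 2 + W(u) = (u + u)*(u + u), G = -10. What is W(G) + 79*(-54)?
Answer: -3868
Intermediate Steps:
W(u) = -2 + 4*u² (W(u) = -2 + (u + u)*(u + u) = -2 + (2*u)*(2*u) = -2 + 4*u²)
W(G) + 79*(-54) = (-2 + 4*(-10)²) + 79*(-54) = (-2 + 4*100) - 4266 = (-2 + 400) - 4266 = 398 - 4266 = -3868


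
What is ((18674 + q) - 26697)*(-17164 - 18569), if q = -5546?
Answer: 484861077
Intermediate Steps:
((18674 + q) - 26697)*(-17164 - 18569) = ((18674 - 5546) - 26697)*(-17164 - 18569) = (13128 - 26697)*(-35733) = -13569*(-35733) = 484861077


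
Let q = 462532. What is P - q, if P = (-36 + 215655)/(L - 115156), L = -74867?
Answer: -29297311285/63341 ≈ -4.6253e+5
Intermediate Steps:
P = -71873/63341 (P = (-36 + 215655)/(-74867 - 115156) = 215619/(-190023) = 215619*(-1/190023) = -71873/63341 ≈ -1.1347)
P - q = -71873/63341 - 1*462532 = -71873/63341 - 462532 = -29297311285/63341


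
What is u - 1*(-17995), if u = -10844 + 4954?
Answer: 12105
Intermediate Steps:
u = -5890
u - 1*(-17995) = -5890 - 1*(-17995) = -5890 + 17995 = 12105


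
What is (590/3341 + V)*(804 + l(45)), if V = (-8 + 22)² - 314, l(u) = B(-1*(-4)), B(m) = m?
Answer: -318067584/3341 ≈ -95201.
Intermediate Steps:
l(u) = 4 (l(u) = -1*(-4) = 4)
V = -118 (V = 14² - 314 = 196 - 314 = -118)
(590/3341 + V)*(804 + l(45)) = (590/3341 - 118)*(804 + 4) = (590*(1/3341) - 118)*808 = (590/3341 - 118)*808 = -393648/3341*808 = -318067584/3341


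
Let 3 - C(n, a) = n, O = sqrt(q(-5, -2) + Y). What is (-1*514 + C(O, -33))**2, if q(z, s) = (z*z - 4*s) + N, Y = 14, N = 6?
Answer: (511 + sqrt(53))**2 ≈ 2.6861e+5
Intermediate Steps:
q(z, s) = 6 + z**2 - 4*s (q(z, s) = (z*z - 4*s) + 6 = (z**2 - 4*s) + 6 = 6 + z**2 - 4*s)
O = sqrt(53) (O = sqrt((6 + (-5)**2 - 4*(-2)) + 14) = sqrt((6 + 25 + 8) + 14) = sqrt(39 + 14) = sqrt(53) ≈ 7.2801)
C(n, a) = 3 - n
(-1*514 + C(O, -33))**2 = (-1*514 + (3 - sqrt(53)))**2 = (-514 + (3 - sqrt(53)))**2 = (-511 - sqrt(53))**2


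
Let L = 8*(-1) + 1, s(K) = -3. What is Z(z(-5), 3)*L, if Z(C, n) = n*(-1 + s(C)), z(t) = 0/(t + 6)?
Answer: 84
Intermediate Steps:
z(t) = 0 (z(t) = 0/(6 + t) = 0)
Z(C, n) = -4*n (Z(C, n) = n*(-1 - 3) = n*(-4) = -4*n)
L = -7 (L = -8 + 1 = -7)
Z(z(-5), 3)*L = -4*3*(-7) = -12*(-7) = 84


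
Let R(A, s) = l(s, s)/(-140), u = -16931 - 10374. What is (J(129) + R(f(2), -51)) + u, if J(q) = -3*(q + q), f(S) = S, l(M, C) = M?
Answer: -3931009/140 ≈ -28079.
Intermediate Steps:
u = -27305
J(q) = -6*q
R(A, s) = -s/140 (R(A, s) = s/(-140) = s*(-1/140) = -s/140)
(J(129) + R(f(2), -51)) + u = (-6*129 - 1/140*(-51)) - 27305 = (-774 + 51/140) - 27305 = -108309/140 - 27305 = -3931009/140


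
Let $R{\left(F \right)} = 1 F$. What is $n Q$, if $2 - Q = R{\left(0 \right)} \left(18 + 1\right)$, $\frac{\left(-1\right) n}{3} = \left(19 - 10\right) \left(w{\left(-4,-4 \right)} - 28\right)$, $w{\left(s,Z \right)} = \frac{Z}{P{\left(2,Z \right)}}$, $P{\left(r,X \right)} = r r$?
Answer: $1566$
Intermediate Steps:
$P{\left(r,X \right)} = r^{2}$
$R{\left(F \right)} = F$
$w{\left(s,Z \right)} = \frac{Z}{4}$ ($w{\left(s,Z \right)} = \frac{Z}{2^{2}} = \frac{Z}{4}$)
$n = 783$ ($n = - 3 \left(19 - 10\right) \left(\frac{1}{4} \left(-4\right) - 28\right) = - 3 \cdot 9 \left(-1 - 28\right) = - 3 \cdot 9 \left(-29\right) = \left(-3\right) \left(-261\right) = 783$)
$Q = 2$ ($Q = 2 - 0 \left(18 + 1\right) = 2 - 0 \cdot 19 = 2 - 0 = 2 + 0 = 2$)
$n Q = 783 \cdot 2 = 1566$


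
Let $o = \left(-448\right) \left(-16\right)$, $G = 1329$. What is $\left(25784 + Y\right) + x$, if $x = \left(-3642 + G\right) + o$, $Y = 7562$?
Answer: $38201$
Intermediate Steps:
$o = 7168$
$x = 4855$ ($x = \left(-3642 + 1329\right) + 7168 = -2313 + 7168 = 4855$)
$\left(25784 + Y\right) + x = \left(25784 + 7562\right) + 4855 = 33346 + 4855 = 38201$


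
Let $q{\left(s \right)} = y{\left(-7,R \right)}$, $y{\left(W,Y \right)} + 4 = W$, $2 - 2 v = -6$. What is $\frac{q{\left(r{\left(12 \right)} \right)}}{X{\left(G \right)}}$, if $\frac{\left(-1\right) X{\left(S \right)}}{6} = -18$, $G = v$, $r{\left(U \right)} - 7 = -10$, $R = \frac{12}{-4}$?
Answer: $- \frac{11}{108} \approx -0.10185$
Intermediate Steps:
$v = 4$ ($v = 1 - -3 = 1 + 3 = 4$)
$R = -3$ ($R = 12 \left(- \frac{1}{4}\right) = -3$)
$y{\left(W,Y \right)} = -4 + W$
$r{\left(U \right)} = -3$ ($r{\left(U \right)} = 7 - 10 = -3$)
$G = 4$
$X{\left(S \right)} = 108$ ($X{\left(S \right)} = \left(-6\right) \left(-18\right) = 108$)
$q{\left(s \right)} = -11$ ($q{\left(s \right)} = -4 - 7 = -11$)
$\frac{q{\left(r{\left(12 \right)} \right)}}{X{\left(G \right)}} = - \frac{11}{108}$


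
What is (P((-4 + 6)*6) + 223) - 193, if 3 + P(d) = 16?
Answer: 43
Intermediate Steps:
P(d) = 13 (P(d) = -3 + 16 = 13)
(P((-4 + 6)*6) + 223) - 193 = (13 + 223) - 193 = 236 - 193 = 43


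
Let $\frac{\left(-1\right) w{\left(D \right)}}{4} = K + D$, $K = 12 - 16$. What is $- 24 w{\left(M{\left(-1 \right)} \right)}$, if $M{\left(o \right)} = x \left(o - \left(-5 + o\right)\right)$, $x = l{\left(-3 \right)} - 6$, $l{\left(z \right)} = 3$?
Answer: $-1824$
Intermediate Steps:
$K = -4$
$x = -3$ ($x = 3 - 6 = -3$)
$M{\left(o \right)} = -15$ ($M{\left(o \right)} = - 3 \left(o - \left(-5 + o\right)\right) = \left(-3\right) 5 = -15$)
$w{\left(D \right)} = 16 - 4 D$ ($w{\left(D \right)} = - 4 \left(-4 + D\right) = 16 - 4 D$)
$- 24 w{\left(M{\left(-1 \right)} \right)} = - 24 \left(16 - -60\right) = - 24 \left(16 + 60\right) = \left(-24\right) 76 = -1824$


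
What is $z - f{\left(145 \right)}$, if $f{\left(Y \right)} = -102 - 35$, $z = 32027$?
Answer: $32164$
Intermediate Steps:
$f{\left(Y \right)} = -137$
$z - f{\left(145 \right)} = 32027 - -137 = 32027 + 137 = 32164$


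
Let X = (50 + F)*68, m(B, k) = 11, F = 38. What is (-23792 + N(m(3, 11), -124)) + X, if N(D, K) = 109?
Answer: -17699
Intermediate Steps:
X = 5984 (X = (50 + 38)*68 = 88*68 = 5984)
(-23792 + N(m(3, 11), -124)) + X = (-23792 + 109) + 5984 = -23683 + 5984 = -17699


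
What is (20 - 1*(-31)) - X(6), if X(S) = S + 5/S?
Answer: 265/6 ≈ 44.167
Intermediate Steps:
(20 - 1*(-31)) - X(6) = (20 - 1*(-31)) - (6 + 5/6) = (20 + 31) - (6 + 5*(1/6)) = 51 - (6 + 5/6) = 51 - 1*41/6 = 51 - 41/6 = 265/6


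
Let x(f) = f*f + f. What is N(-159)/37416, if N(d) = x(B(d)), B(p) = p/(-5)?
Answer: 2173/77950 ≈ 0.027877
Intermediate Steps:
B(p) = -p/5 (B(p) = p*(-⅕) = -p/5)
x(f) = f + f² (x(f) = f² + f = f + f²)
N(d) = -d*(1 - d/5)/5 (N(d) = (-d/5)*(1 - d/5) = -d*(1 - d/5)/5)
N(-159)/37416 = ((1/25)*(-159)*(-5 - 159))/37416 = ((1/25)*(-159)*(-164))*(1/37416) = (26076/25)*(1/37416) = 2173/77950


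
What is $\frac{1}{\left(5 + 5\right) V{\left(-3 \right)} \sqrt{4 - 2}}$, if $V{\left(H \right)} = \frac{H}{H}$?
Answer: $\frac{\sqrt{2}}{20} \approx 0.070711$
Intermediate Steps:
$V{\left(H \right)} = 1$
$\frac{1}{\left(5 + 5\right) V{\left(-3 \right)} \sqrt{4 - 2}} = \frac{1}{\left(5 + 5\right) 1 \sqrt{4 - 2}} = \frac{1}{10 \cdot 1 \sqrt{2}} = \frac{1}{10 \sqrt{2}} = \frac{\sqrt{2}}{20}$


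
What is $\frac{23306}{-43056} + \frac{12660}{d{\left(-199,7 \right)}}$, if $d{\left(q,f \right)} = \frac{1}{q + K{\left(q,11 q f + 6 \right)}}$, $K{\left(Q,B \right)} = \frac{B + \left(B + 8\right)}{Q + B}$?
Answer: $- \frac{23144012881883}{9278568} \approx -2.4944 \cdot 10^{6}$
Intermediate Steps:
$K{\left(Q,B \right)} = \frac{8 + 2 B}{B + Q}$ ($K{\left(Q,B \right)} = \frac{B + \left(8 + B\right)}{B + Q} = \frac{8 + 2 B}{B + Q}$)
$d{\left(q,f \right)} = \frac{1}{q + \frac{2 \left(10 + 11 f q\right)}{6 + q + 11 f q}}$ ($d{\left(q,f \right)} = \frac{1}{q + \frac{2 \left(4 + \left(11 q f + 6\right)\right)}{\left(11 q f + 6\right) + q}} = \frac{1}{q + \frac{2 \left(4 + \left(11 f q + 6\right)\right)}{\left(11 f q + 6\right) + q}} = \frac{1}{q + \frac{2 \left(4 + \left(6 + 11 f q\right)\right)}{\left(6 + 11 f q\right) + q}} = \frac{1}{q + \frac{2 \left(10 + 11 f q\right)}{6 + q + 11 f q}}$)
$\frac{23306}{-43056} + \frac{12660}{d{\left(-199,7 \right)}} = \frac{23306}{-43056} + \frac{12660}{\frac{1}{20 - 199 \left(6 - 199 + 11 \cdot 7 \left(-199\right)\right) + 22 \cdot 7 \left(-199\right)} \left(6 - 199 + 11 \cdot 7 \left(-199\right)\right)} = 23306 \left(- \frac{1}{43056}\right) + \frac{12660}{\frac{1}{20 - 199 \left(6 - 199 - 15323\right) - 30646} \left(6 - 199 - 15323\right)} = - \frac{11653}{21528} + \frac{12660}{\frac{1}{20 - -3087684 - 30646} \left(-15516\right)} = - \frac{11653}{21528} + \frac{12660}{\frac{1}{20 + 3087684 - 30646} \left(-15516\right)} = - \frac{11653}{21528} + \frac{12660}{\frac{1}{3057058} \left(-15516\right)} = - \frac{11653}{21528} + \frac{12660}{- \frac{7758}{1528529}} = - \frac{11653}{21528} + 12660 \left(- \frac{1528529}{7758}\right) = - \frac{11653}{21528} - \frac{3225196190}{1293} = - \frac{23144012881883}{9278568}$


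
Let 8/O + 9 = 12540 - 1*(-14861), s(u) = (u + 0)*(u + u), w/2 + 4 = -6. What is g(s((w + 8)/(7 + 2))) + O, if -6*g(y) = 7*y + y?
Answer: -438245/92448 ≈ -4.7404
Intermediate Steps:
w = -20 (w = -8 + 2*(-6) = -8 - 12 = -20)
s(u) = 2*u² (s(u) = u*(2*u) = 2*u²)
g(y) = -4*y/3 (g(y) = -(7*y + y)/6 = -4*y/3)
O = 1/3424 (O = 8/(-9 + (12540 - 1*(-14861))) = 8/(-9 + (12540 + 14861)) = 8/(-9 + 27401) = 8/27392 = 8*(1/27392) = 1/3424 ≈ 0.00029206)
g(s((w + 8)/(7 + 2))) + O = -8*((-20 + 8)/(7 + 2))²/3 + 1/3424 = -8*(-12/9)²/3 + 1/3424 = -8*(-12*⅑)²/3 + 1/3424 = -8*(-4/3)²/3 + 1/3424 = -8*16/(3*9) + 1/3424 = -4/3*32/9 + 1/3424 = -128/27 + 1/3424 = -438245/92448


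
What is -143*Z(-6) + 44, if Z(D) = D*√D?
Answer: 44 + 858*I*√6 ≈ 44.0 + 2101.7*I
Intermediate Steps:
Z(D) = D^(3/2)
-143*Z(-6) + 44 = -(-858)*I*√6 + 44 = 858*I*√6 + 44 = 44 + 858*I*√6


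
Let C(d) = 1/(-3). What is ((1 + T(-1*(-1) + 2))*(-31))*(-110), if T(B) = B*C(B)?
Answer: 0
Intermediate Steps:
C(d) = -⅓
T(B) = -B/3 (T(B) = B*(-⅓) = -B/3)
((1 + T(-1*(-1) + 2))*(-31))*(-110) = ((1 - (-1*(-1) + 2)/3)*(-31))*(-110) = ((1 - (1 + 2)/3)*(-31))*(-110) = ((1 - ⅓*3)*(-31))*(-110) = ((1 - 1)*(-31))*(-110) = (0*(-31))*(-110) = 0*(-110) = 0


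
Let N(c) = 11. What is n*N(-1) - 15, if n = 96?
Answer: 1041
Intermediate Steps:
n*N(-1) - 15 = 96*11 - 15 = 1056 - 15 = 1041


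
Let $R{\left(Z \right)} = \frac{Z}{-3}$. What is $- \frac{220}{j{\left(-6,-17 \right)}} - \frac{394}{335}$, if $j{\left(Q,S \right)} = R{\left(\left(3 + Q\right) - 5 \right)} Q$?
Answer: $\frac{16849}{1340} \approx 12.574$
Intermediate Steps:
$R{\left(Z \right)} = - \frac{Z}{3}$ ($R{\left(Z \right)} = Z \left(- \frac{1}{3}\right) = - \frac{Z}{3}$)
$j{\left(Q,S \right)} = Q \left(\frac{2}{3} - \frac{Q}{3}\right)$ ($j{\left(Q,S \right)} = - \frac{\left(3 + Q\right) - 5}{3} Q = - \frac{-2 + Q}{3} Q = \left(\frac{2}{3} - \frac{Q}{3}\right) Q = Q \left(\frac{2}{3} - \frac{Q}{3}\right)$)
$- \frac{220}{j{\left(-6,-17 \right)}} - \frac{394}{335} = - \frac{220}{\frac{1}{3} \left(-6\right) \left(2 - -6\right)} - \frac{394}{335} = - \frac{220}{\frac{1}{3} \left(-6\right) \left(2 + 6\right)} - \frac{394}{335} = - \frac{220}{\frac{1}{3} \left(-6\right) 8} - \frac{394}{335} = - \frac{220}{-16} - \frac{394}{335} = \left(-220\right) \left(- \frac{1}{16}\right) - \frac{394}{335} = \frac{55}{4} - \frac{394}{335} = \frac{16849}{1340}$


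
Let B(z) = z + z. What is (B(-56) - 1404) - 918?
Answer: -2434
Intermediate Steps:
B(z) = 2*z
(B(-56) - 1404) - 918 = (2*(-56) - 1404) - 918 = (-112 - 1404) - 918 = -1516 - 918 = -2434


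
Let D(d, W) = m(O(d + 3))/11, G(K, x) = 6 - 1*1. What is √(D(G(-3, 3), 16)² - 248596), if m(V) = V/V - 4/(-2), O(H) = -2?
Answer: I*√30080107/11 ≈ 498.59*I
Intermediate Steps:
G(K, x) = 5 (G(K, x) = 6 - 1 = 5)
m(V) = 3 (m(V) = 1 - 4*(-½) = 1 + 2 = 3)
D(d, W) = 3/11
√(D(G(-3, 3), 16)² - 248596) = √((3/11)² - 248596) = √(9/121 - 248596) = √(-30080107/121) = I*√30080107/11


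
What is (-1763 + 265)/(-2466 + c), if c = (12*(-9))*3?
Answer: 749/1395 ≈ 0.53692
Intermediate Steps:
c = -324 (c = -108*3 = -324)
(-1763 + 265)/(-2466 + c) = (-1763 + 265)/(-2466 - 324) = -1498/(-2790) = -1498*(-1/2790) = 749/1395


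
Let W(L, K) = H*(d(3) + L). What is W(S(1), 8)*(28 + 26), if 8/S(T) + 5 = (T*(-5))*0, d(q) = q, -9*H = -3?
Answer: 126/5 ≈ 25.200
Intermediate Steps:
H = ⅓ (H = -⅑*(-3) = ⅓ ≈ 0.33333)
S(T) = -8/5 (S(T) = 8/(-5 + (T*(-5))*0) = 8/(-5 - 5*T*0) = 8/(-5 + 0) = 8/(-5) = 8*(-⅕) = -8/5)
W(L, K) = 1 + L/3 (W(L, K) = (3 + L)/3 = 1 + L/3)
W(S(1), 8)*(28 + 26) = (1 + (⅓)*(-8/5))*(28 + 26) = (1 - 8/15)*54 = (7/15)*54 = 126/5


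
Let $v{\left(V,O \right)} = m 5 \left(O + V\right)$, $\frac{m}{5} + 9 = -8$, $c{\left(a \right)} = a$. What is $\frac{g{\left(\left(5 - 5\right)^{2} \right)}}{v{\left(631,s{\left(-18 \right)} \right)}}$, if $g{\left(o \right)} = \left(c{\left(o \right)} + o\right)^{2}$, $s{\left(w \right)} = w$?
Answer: $0$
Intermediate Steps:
$m = -85$ ($m = -45 + 5 \left(-8\right) = -45 - 40 = -85$)
$g{\left(o \right)} = 4 o^{2}$ ($g{\left(o \right)} = \left(o + o\right)^{2} = \left(2 o\right)^{2} = 4 o^{2}$)
$v{\left(V,O \right)} = - 425 O - 425 V$ ($v{\left(V,O \right)} = \left(-85\right) 5 \left(O + V\right) = - 425 \left(O + V\right) = - 425 O - 425 V$)
$\frac{g{\left(\left(5 - 5\right)^{2} \right)}}{v{\left(631,s{\left(-18 \right)} \right)}} = \frac{4 \left(\left(5 - 5\right)^{2}\right)^{2}}{\left(-425\right) \left(-18\right) - 268175} = \frac{4 \left(0^{2}\right)^{2}}{7650 - 268175} = \frac{4 \cdot 0^{2}}{-260525} = 4 \cdot 0 \left(- \frac{1}{260525}\right) = 0 \left(- \frac{1}{260525}\right) = 0$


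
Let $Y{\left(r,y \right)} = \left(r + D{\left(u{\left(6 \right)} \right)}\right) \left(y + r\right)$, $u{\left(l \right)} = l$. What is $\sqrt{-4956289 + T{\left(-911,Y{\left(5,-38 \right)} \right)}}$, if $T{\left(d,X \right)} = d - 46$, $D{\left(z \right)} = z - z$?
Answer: $i \sqrt{4957246} \approx 2226.5 i$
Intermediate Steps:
$D{\left(z \right)} = 0$
$Y{\left(r,y \right)} = r \left(r + y\right)$ ($Y{\left(r,y \right)} = \left(r + 0\right) \left(y + r\right) = r \left(r + y\right)$)
$T{\left(d,X \right)} = -46 + d$
$\sqrt{-4956289 + T{\left(-911,Y{\left(5,-38 \right)} \right)}} = \sqrt{-4956289 - 957} = \sqrt{-4957246} = i \sqrt{4957246}$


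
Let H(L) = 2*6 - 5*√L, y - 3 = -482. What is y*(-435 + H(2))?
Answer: 202617 + 2395*√2 ≈ 2.0600e+5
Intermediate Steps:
y = -479 (y = 3 - 482 = -479)
H(L) = 12 - 5*√L
y*(-435 + H(2)) = -479*(-435 + (12 - 5*√2)) = -479*(-423 - 5*√2) = 202617 + 2395*√2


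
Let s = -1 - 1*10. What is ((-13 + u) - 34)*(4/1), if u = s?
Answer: -232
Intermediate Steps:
s = -11 (s = -1 - 10 = -11)
u = -11
((-13 + u) - 34)*(4/1) = ((-13 - 11) - 34)*(4/1) = (-24 - 34)*(4*1) = -58*4 = -232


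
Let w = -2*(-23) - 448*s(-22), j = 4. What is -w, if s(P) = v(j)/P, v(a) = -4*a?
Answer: 3078/11 ≈ 279.82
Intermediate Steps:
s(P) = -16/P (s(P) = (-4*4)/P = -16/P)
w = -3078/11 (w = -2*(-23) - (-7168)/(-22) = 46 - (-7168)*(-1)/22 = 46 - 448*8/11 = 46 - 3584/11 = -3078/11 ≈ -279.82)
-w = -1*(-3078/11) = 3078/11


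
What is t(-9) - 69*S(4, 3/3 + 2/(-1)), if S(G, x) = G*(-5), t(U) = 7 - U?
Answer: 1396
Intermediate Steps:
S(G, x) = -5*G
t(-9) - 69*S(4, 3/3 + 2/(-1)) = (7 - 1*(-9)) - (-345)*4 = (7 + 9) - 69*(-20) = 16 + 1380 = 1396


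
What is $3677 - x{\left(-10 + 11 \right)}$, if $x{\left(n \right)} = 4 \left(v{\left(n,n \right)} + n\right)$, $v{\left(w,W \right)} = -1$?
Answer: $3677$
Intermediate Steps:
$x{\left(n \right)} = -4 + 4 n$ ($x{\left(n \right)} = 4 \left(-1 + n\right) = -4 + 4 n$)
$3677 - x{\left(-10 + 11 \right)} = 3677 - \left(-4 + 4 \left(-10 + 11\right)\right) = 3677 - \left(-4 + 4 \cdot 1\right) = 3677 - \left(-4 + 4\right) = 3677 - 0 = 3677 + 0 = 3677$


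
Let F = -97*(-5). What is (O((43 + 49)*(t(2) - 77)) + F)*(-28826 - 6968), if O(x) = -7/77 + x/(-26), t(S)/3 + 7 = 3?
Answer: -372179504/13 ≈ -2.8629e+7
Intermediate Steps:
t(S) = -12 (t(S) = -21 + 3*3 = -21 + 9 = -12)
O(x) = -1/11 - x/26 (O(x) = -7*1/77 + x*(-1/26) = -1/11 - x/26)
F = 485
(O((43 + 49)*(t(2) - 77)) + F)*(-28826 - 6968) = ((-1/11 - (43 + 49)*(-12 - 77)/26) + 485)*(-28826 - 6968) = ((-1/11 - 46*(-89)/13) + 485)*(-35794) = ((-1/11 - 1/26*(-8188)) + 485)*(-35794) = ((-1/11 + 4094/13) + 485)*(-35794) = (45021/143 + 485)*(-35794) = (114376/143)*(-35794) = -372179504/13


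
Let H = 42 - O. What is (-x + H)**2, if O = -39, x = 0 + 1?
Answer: 6400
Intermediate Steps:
x = 1
H = 81 (H = 42 - 1*(-39) = 42 + 39 = 81)
(-x + H)**2 = (-1*1 + 81)**2 = (-1 + 81)**2 = 80**2 = 6400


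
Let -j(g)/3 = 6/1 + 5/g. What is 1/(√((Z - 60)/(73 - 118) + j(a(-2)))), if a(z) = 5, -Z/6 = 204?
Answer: √1695/113 ≈ 0.36434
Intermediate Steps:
Z = -1224 (Z = -6*204 = -1224)
j(g) = -18 - 15/g (j(g) = -3*(6/1 + 5/g) = -3*(6*1 + 5/g) = -3*(6 + 5/g) = -18 - 15/g)
1/(√((Z - 60)/(73 - 118) + j(a(-2)))) = 1/(√((-1224 - 60)/(73 - 118) + (-18 - 15/5))) = 1/(√(-1284/(-45) + (-18 - 15*⅕))) = 1/(√(-1284*(-1/45) + (-18 - 3))) = 1/(√(428/15 - 21)) = 1/(√(113/15)) = 1/(√1695/15) = √1695/113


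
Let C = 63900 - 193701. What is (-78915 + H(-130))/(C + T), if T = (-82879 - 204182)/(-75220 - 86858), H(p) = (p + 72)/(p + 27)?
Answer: 439133430862/722290913317 ≈ 0.60797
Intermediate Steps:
H(p) = (72 + p)/(27 + p)
T = 95687/54026 (T = -287061/(-162078) = -287061*(-1/162078) = 95687/54026 ≈ 1.7711)
C = -129801
(-78915 + H(-130))/(C + T) = (-78915 + (72 - 130)/(27 - 130))/(-129801 + 95687/54026) = (-78915 - 58/(-103))/(-7012533139/54026) = (-78915 - 1/103*(-58))*(-54026/7012533139) = (-78915 + 58/103)*(-54026/7012533139) = -8128187/103*(-54026/7012533139) = 439133430862/722290913317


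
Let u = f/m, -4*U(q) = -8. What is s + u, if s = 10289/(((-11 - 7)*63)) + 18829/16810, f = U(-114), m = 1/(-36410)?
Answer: -347071442201/4765635 ≈ -72828.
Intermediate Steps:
m = -1/36410 ≈ -2.7465e-5
U(q) = 2 (U(q) = -1/4*(-8) = 2)
f = 2
s = -37901501/4765635 (s = 10289/((-18*63)) + 18829*(1/16810) = 10289/(-1134) + 18829/16810 = 10289*(-1/1134) + 18829/16810 = -10289/1134 + 18829/16810 = -37901501/4765635 ≈ -7.9531)
u = -72820 (u = 2/(-1/36410) = 2*(-36410) = -72820)
s + u = -37901501/4765635 - 72820 = -347071442201/4765635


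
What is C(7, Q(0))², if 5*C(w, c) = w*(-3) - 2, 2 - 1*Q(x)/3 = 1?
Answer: 529/25 ≈ 21.160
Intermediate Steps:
Q(x) = 3 (Q(x) = 6 - 3*1 = 6 - 3 = 3)
C(w, c) = -⅖ - 3*w/5 (C(w, c) = (w*(-3) - 2)/5 = (-3*w - 2)/5 = (-2 - 3*w)/5 = -⅖ - 3*w/5)
C(7, Q(0))² = (-⅖ - ⅗*7)² = (-⅖ - 21/5)² = (-23/5)² = 529/25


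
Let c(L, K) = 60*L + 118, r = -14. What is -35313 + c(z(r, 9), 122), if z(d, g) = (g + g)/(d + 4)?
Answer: -35303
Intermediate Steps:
z(d, g) = 2*g/(4 + d) (z(d, g) = (2*g)/(4 + d) = 2*g/(4 + d))
c(L, K) = 118 + 60*L
-35313 + c(z(r, 9), 122) = -35313 + (118 + 60*(2*9/(4 - 14))) = -35313 + (118 + 60*(2*9/(-10))) = -35313 + (118 + 60*(2*9*(-1/10))) = -35313 + (118 + 60*(-9/5)) = -35313 + (118 - 108) = -35313 + 10 = -35303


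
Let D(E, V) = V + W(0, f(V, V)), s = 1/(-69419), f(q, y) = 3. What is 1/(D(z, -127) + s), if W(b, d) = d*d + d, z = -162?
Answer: -69419/7983186 ≈ -0.0086956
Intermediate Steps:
s = -1/69419 ≈ -1.4405e-5
W(b, d) = d + d² (W(b, d) = d² + d = d + d²)
D(E, V) = 12 + V (D(E, V) = V + 3*(1 + 3) = V + 3*4 = V + 12 = 12 + V)
1/(D(z, -127) + s) = 1/((12 - 127) - 1/69419) = 1/(-115 - 1/69419) = 1/(-7983186/69419) = -69419/7983186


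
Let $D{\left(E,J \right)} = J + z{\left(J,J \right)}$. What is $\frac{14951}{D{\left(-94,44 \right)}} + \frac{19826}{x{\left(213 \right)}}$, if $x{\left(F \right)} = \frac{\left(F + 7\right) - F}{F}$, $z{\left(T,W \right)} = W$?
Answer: $\frac{371723201}{616} \approx 6.0345 \cdot 10^{5}$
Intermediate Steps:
$D{\left(E,J \right)} = 2 J$ ($D{\left(E,J \right)} = J + J = 2 J$)
$x{\left(F \right)} = \frac{7}{F}$ ($x{\left(F \right)} = \frac{\left(7 + F\right) - F}{F} = \frac{7}{F}$)
$\frac{14951}{D{\left(-94,44 \right)}} + \frac{19826}{x{\left(213 \right)}} = \frac{14951}{2 \cdot 44} + \frac{19826}{7 \cdot \frac{1}{213}} = \frac{14951}{88} + \frac{19826}{7 \cdot \frac{1}{213}} = 14951 \cdot \frac{1}{88} + \frac{19826}{\frac{7}{213}} = \frac{14951}{88} + 19826 \cdot \frac{213}{7} = \frac{14951}{88} + \frac{4222938}{7} = \frac{371723201}{616}$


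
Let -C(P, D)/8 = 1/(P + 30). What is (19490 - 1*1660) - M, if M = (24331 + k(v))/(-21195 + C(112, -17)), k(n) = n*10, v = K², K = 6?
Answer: 26833210731/1504849 ≈ 17831.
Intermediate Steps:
v = 36 (v = 6² = 36)
C(P, D) = -8/(30 + P) (C(P, D) = -8/(P + 30) = -8/(30 + P))
k(n) = 10*n
M = -1753061/1504849 (M = (24331 + 10*36)/(-21195 - 8/(30 + 112)) = (24331 + 360)/(-21195 - 8/142) = 24691/(-21195 - 8*1/142) = 24691/(-21195 - 4/71) = 24691/(-1504849/71) = 24691*(-71/1504849) = -1753061/1504849 ≈ -1.1649)
(19490 - 1*1660) - M = (19490 - 1*1660) - 1*(-1753061/1504849) = (19490 - 1660) + 1753061/1504849 = 17830 + 1753061/1504849 = 26833210731/1504849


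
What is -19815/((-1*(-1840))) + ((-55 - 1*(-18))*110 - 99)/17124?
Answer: -17349151/1575408 ≈ -11.012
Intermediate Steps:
-19815/((-1*(-1840))) + ((-55 - 1*(-18))*110 - 99)/17124 = -19815/1840 + ((-55 + 18)*110 - 99)*(1/17124) = -19815*1/1840 + (-37*110 - 99)*(1/17124) = -3963/368 + (-4070 - 99)*(1/17124) = -3963/368 - 4169*1/17124 = -3963/368 - 4169/17124 = -17349151/1575408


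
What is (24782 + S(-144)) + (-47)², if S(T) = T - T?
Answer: 26991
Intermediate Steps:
S(T) = 0
(24782 + S(-144)) + (-47)² = (24782 + 0) + (-47)² = 24782 + 2209 = 26991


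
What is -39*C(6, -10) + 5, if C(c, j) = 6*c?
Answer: -1399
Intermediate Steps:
-39*C(6, -10) + 5 = -234*6 + 5 = -39*36 + 5 = -1404 + 5 = -1399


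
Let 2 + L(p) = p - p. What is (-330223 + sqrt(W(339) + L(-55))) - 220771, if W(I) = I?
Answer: -550994 + sqrt(337) ≈ -5.5098e+5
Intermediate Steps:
L(p) = -2 (L(p) = -2 + (p - p) = -2 + 0 = -2)
(-330223 + sqrt(W(339) + L(-55))) - 220771 = (-330223 + sqrt(339 - 2)) - 220771 = (-330223 + sqrt(337)) - 220771 = -550994 + sqrt(337)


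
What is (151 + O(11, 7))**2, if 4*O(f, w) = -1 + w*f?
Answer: 28900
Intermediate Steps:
O(f, w) = -1/4 + f*w/4 (O(f, w) = (-1 + w*f)/4 = (-1 + f*w)/4 = -1/4 + f*w/4)
(151 + O(11, 7))**2 = (151 + (-1/4 + (1/4)*11*7))**2 = (151 + (-1/4 + 77/4))**2 = (151 + 19)**2 = 170**2 = 28900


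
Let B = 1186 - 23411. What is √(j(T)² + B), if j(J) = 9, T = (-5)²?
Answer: 8*I*√346 ≈ 148.81*I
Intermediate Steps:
T = 25
B = -22225
√(j(T)² + B) = √(9² - 22225) = √(81 - 22225) = √(-22144) = 8*I*√346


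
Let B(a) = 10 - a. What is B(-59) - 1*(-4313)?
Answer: 4382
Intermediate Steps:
B(-59) - 1*(-4313) = (10 - 1*(-59)) - 1*(-4313) = (10 + 59) + 4313 = 69 + 4313 = 4382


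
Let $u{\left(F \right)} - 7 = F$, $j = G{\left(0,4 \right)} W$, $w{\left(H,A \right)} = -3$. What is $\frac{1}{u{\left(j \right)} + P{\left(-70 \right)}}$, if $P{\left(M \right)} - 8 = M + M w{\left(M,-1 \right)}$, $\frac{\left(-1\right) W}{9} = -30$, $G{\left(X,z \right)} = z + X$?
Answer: $\frac{1}{1235} \approx 0.00080972$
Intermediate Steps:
$G{\left(X,z \right)} = X + z$
$W = 270$ ($W = \left(-9\right) \left(-30\right) = 270$)
$j = 1080$ ($j = \left(0 + 4\right) 270 = 4 \cdot 270 = 1080$)
$u{\left(F \right)} = 7 + F$
$P{\left(M \right)} = 8 - 2 M$ ($P{\left(M \right)} = 8 + \left(M + M \left(-3\right)\right) = 8 + \left(M - 3 M\right) = 8 - 2 M$)
$\frac{1}{u{\left(j \right)} + P{\left(-70 \right)}} = \frac{1}{\left(7 + 1080\right) + \left(8 - -140\right)} = \frac{1}{1087 + \left(8 + 140\right)} = \frac{1}{1087 + 148} = \frac{1}{1235}$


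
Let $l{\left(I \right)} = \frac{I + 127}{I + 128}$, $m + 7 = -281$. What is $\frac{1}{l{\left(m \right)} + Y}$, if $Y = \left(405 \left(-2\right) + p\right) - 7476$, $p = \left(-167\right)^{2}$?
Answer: $\frac{160}{3136641} \approx 5.101 \cdot 10^{-5}$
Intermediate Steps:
$p = 27889$
$m = -288$ ($m = -7 - 281 = -288$)
$l{\left(I \right)} = \frac{127 + I}{128 + I}$
$Y = 19603$ ($Y = \left(405 \left(-2\right) + 27889\right) - 7476 = \left(-810 + 27889\right) - 7476 = 27079 - 7476 = 19603$)
$\frac{1}{l{\left(m \right)} + Y} = \frac{1}{\frac{127 - 288}{128 - 288} + 19603} = \frac{1}{\frac{1}{-160} \left(-161\right) + 19603} = \frac{1}{\left(- \frac{1}{160}\right) \left(-161\right) + 19603} = \frac{1}{\frac{161}{160} + 19603} = \frac{1}{\frac{3136641}{160}} = \frac{160}{3136641}$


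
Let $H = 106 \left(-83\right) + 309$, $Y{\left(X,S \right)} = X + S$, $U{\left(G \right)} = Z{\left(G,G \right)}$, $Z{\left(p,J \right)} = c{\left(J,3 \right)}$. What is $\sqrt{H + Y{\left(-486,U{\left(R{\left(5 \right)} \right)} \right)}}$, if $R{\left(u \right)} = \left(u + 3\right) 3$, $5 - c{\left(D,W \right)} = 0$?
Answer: $i \sqrt{8970} \approx 94.71 i$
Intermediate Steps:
$c{\left(D,W \right)} = 5$ ($c{\left(D,W \right)} = 5 - 0 = 5 + 0 = 5$)
$Z{\left(p,J \right)} = 5$
$R{\left(u \right)} = 9 + 3 u$ ($R{\left(u \right)} = \left(3 + u\right) 3 = 9 + 3 u$)
$U{\left(G \right)} = 5$
$Y{\left(X,S \right)} = S + X$
$H = -8489$ ($H = -8798 + 309 = -8489$)
$\sqrt{H + Y{\left(-486,U{\left(R{\left(5 \right)} \right)} \right)}} = \sqrt{-8489 + \left(5 - 486\right)} = \sqrt{-8489 - 481} = \sqrt{-8970} = i \sqrt{8970}$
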